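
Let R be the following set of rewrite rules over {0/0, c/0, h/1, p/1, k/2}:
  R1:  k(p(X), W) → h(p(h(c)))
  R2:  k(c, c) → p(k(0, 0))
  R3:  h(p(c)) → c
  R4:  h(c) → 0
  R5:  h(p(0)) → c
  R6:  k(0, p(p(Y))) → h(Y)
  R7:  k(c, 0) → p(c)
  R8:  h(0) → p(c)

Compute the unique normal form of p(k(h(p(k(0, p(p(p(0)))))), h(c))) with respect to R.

1. p(k(h(p(k(0, p(p(p(0)))))), h(c)))  →  p(k(h(p(h(p(0)))), h(c)))   [R6 at 1.1.1.1]
2. p(k(h(p(h(p(0)))), h(c)))  →  p(k(h(p(c)), h(c)))   [R5 at 1.1.1.1]
3. p(k(h(p(c)), h(c)))  →  p(k(c, h(c)))   [R3 at 1.1]
4. p(k(c, h(c)))  →  p(k(c, 0))   [R4 at 1.2]
5. p(k(c, 0))  →  p(p(c))   [R7 at 1]

p(p(c))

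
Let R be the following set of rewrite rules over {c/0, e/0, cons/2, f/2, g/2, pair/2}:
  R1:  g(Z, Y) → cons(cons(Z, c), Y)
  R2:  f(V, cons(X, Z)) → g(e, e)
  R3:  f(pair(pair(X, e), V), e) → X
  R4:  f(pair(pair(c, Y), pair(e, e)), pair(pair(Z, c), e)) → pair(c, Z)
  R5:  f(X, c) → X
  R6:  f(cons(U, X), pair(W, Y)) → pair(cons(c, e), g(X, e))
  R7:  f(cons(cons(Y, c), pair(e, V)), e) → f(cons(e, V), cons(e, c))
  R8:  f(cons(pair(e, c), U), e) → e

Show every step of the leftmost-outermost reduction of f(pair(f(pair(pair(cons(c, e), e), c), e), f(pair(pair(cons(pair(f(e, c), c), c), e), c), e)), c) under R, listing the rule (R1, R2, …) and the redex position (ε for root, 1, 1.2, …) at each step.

pair(cons(c, e), cons(pair(e, c), c))

1. f(pair(f(pair(pair(cons(c, e), e), c), e), f(pair(pair(cons(pair(f(e, c), c), c), e), c), e)), c)  →  pair(f(pair(pair(cons(c, e), e), c), e), f(pair(pair(cons(pair(f(e, c), c), c), e), c), e))   [R5 at ε]
2. pair(f(pair(pair(cons(c, e), e), c), e), f(pair(pair(cons(pair(f(e, c), c), c), e), c), e))  →  pair(cons(c, e), f(pair(pair(cons(pair(f(e, c), c), c), e), c), e))   [R3 at 1]
3. pair(cons(c, e), f(pair(pair(cons(pair(f(e, c), c), c), e), c), e))  →  pair(cons(c, e), cons(pair(f(e, c), c), c))   [R3 at 2]
4. pair(cons(c, e), cons(pair(f(e, c), c), c))  →  pair(cons(c, e), cons(pair(e, c), c))   [R5 at 2.1.1]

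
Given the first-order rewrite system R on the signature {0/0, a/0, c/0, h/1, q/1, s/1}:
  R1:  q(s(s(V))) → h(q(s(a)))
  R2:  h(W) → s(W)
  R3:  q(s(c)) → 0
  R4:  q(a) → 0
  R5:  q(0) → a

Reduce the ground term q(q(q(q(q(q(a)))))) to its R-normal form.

1. q(q(q(q(q(q(a))))))  →  q(q(q(q(q(0)))))   [R4 at 1.1.1.1.1]
2. q(q(q(q(q(0)))))  →  q(q(q(q(a))))   [R5 at 1.1.1.1]
3. q(q(q(q(a))))  →  q(q(q(0)))   [R4 at 1.1.1]
4. q(q(q(0)))  →  q(q(a))   [R5 at 1.1]
5. q(q(a))  →  q(0)   [R4 at 1]
6. q(0)  →  a   [R5 at ε]

a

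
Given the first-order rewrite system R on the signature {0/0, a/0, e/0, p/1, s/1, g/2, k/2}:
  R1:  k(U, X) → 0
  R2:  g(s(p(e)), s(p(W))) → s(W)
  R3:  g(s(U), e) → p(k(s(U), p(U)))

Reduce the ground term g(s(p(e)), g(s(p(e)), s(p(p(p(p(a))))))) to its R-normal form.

s(p(p(a)))

1. g(s(p(e)), g(s(p(e)), s(p(p(p(p(a)))))))  →  g(s(p(e)), s(p(p(p(a)))))   [R2 at 2]
2. g(s(p(e)), s(p(p(p(a)))))  →  s(p(p(a)))   [R2 at ε]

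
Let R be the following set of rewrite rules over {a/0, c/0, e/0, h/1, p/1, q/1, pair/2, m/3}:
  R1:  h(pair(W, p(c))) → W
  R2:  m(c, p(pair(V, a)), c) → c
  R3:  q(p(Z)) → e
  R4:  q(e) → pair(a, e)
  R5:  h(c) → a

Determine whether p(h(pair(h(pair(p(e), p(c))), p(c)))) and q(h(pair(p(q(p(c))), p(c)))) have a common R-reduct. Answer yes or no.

no — NF(t₁) = p(p(e)), NF(t₂) = e

Reduce t₁ = p(h(pair(h(pair(p(e), p(c))), p(c)))):
1. p(h(pair(h(pair(p(e), p(c))), p(c))))  →  p(h(pair(p(e), p(c))))   [R1 at 1]
2. p(h(pair(p(e), p(c))))  →  p(p(e))   [R1 at 1]

Reduce t₂ = q(h(pair(p(q(p(c))), p(c)))):
1. q(h(pair(p(q(p(c))), p(c))))  →  q(p(q(p(c))))   [R1 at 1]
2. q(p(q(p(c))))  →  e   [R3 at ε]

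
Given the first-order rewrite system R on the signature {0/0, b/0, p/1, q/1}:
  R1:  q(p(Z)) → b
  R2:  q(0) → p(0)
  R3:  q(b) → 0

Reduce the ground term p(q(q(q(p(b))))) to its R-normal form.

1. p(q(q(q(p(b)))))  →  p(q(q(b)))   [R1 at 1.1.1]
2. p(q(q(b)))  →  p(q(0))   [R3 at 1.1]
3. p(q(0))  →  p(p(0))   [R2 at 1]

p(p(0))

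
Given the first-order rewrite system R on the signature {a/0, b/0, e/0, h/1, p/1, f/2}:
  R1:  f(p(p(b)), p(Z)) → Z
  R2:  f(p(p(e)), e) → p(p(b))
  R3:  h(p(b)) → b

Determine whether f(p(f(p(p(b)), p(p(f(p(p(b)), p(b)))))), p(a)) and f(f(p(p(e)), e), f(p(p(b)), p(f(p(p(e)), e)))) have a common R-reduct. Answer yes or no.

Reduce t₁ = f(p(f(p(p(b)), p(p(f(p(p(b)), p(b)))))), p(a)):
1. f(p(f(p(p(b)), p(p(f(p(p(b)), p(b)))))), p(a))  →  f(p(p(f(p(p(b)), p(b)))), p(a))   [R1 at 1.1]
2. f(p(p(f(p(p(b)), p(b)))), p(a))  →  f(p(p(b)), p(a))   [R1 at 1.1.1]
3. f(p(p(b)), p(a))  →  a   [R1 at ε]

Reduce t₂ = f(f(p(p(e)), e), f(p(p(b)), p(f(p(p(e)), e)))):
1. f(f(p(p(e)), e), f(p(p(b)), p(f(p(p(e)), e))))  →  f(p(p(b)), f(p(p(b)), p(f(p(p(e)), e))))   [R2 at 1]
2. f(p(p(b)), f(p(p(b)), p(f(p(p(e)), e))))  →  f(p(p(b)), f(p(p(e)), e))   [R1 at 2]
3. f(p(p(b)), f(p(p(e)), e))  →  f(p(p(b)), p(p(b)))   [R2 at 2]
4. f(p(p(b)), p(p(b)))  →  p(b)   [R1 at ε]

no — NF(t₁) = a, NF(t₂) = p(b)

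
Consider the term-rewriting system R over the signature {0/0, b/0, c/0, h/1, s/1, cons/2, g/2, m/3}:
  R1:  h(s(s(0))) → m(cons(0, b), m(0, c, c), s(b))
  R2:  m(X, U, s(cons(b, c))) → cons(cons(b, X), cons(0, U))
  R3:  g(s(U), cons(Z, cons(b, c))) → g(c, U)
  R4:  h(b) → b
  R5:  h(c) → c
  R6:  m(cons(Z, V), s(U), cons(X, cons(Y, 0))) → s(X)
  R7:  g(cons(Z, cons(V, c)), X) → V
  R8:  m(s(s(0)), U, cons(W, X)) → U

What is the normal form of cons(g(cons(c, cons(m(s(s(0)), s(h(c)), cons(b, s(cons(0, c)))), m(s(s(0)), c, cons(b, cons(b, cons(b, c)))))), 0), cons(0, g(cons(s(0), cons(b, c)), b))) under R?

cons(s(c), cons(0, b))

1. cons(g(cons(c, cons(m(s(s(0)), s(h(c)), cons(b, s(cons(0, c)))), m(s(s(0)), c, cons(b, cons(b, cons(b, c)))))), 0), cons(0, g(cons(s(0), cons(b, c)), b)))  →  cons(g(cons(c, cons(s(h(c)), m(s(s(0)), c, cons(b, cons(b, cons(b, c)))))), 0), cons(0, g(cons(s(0), cons(b, c)), b)))   [R8 at 1.1.2.1]
2. cons(g(cons(c, cons(s(h(c)), m(s(s(0)), c, cons(b, cons(b, cons(b, c)))))), 0), cons(0, g(cons(s(0), cons(b, c)), b)))  →  cons(g(cons(c, cons(s(c), m(s(s(0)), c, cons(b, cons(b, cons(b, c)))))), 0), cons(0, g(cons(s(0), cons(b, c)), b)))   [R5 at 1.1.2.1.1]
3. cons(g(cons(c, cons(s(c), m(s(s(0)), c, cons(b, cons(b, cons(b, c)))))), 0), cons(0, g(cons(s(0), cons(b, c)), b)))  →  cons(g(cons(c, cons(s(c), c)), 0), cons(0, g(cons(s(0), cons(b, c)), b)))   [R8 at 1.1.2.2]
4. cons(g(cons(c, cons(s(c), c)), 0), cons(0, g(cons(s(0), cons(b, c)), b)))  →  cons(s(c), cons(0, g(cons(s(0), cons(b, c)), b)))   [R7 at 1]
5. cons(s(c), cons(0, g(cons(s(0), cons(b, c)), b)))  →  cons(s(c), cons(0, b))   [R7 at 2.2]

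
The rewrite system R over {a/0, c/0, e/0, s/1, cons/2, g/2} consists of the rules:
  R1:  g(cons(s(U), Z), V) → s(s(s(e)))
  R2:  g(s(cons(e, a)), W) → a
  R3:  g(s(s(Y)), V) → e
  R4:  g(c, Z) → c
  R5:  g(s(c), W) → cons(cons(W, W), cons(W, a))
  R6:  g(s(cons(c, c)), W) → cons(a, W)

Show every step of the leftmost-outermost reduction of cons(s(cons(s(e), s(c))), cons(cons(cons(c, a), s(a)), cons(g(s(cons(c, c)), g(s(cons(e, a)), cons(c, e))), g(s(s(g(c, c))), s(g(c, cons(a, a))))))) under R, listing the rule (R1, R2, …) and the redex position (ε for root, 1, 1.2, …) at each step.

cons(s(cons(s(e), s(c))), cons(cons(cons(c, a), s(a)), cons(cons(a, a), e)))

1. cons(s(cons(s(e), s(c))), cons(cons(cons(c, a), s(a)), cons(g(s(cons(c, c)), g(s(cons(e, a)), cons(c, e))), g(s(s(g(c, c))), s(g(c, cons(a, a)))))))  →  cons(s(cons(s(e), s(c))), cons(cons(cons(c, a), s(a)), cons(cons(a, g(s(cons(e, a)), cons(c, e))), g(s(s(g(c, c))), s(g(c, cons(a, a)))))))   [R6 at 2.2.1]
2. cons(s(cons(s(e), s(c))), cons(cons(cons(c, a), s(a)), cons(cons(a, g(s(cons(e, a)), cons(c, e))), g(s(s(g(c, c))), s(g(c, cons(a, a)))))))  →  cons(s(cons(s(e), s(c))), cons(cons(cons(c, a), s(a)), cons(cons(a, a), g(s(s(g(c, c))), s(g(c, cons(a, a)))))))   [R2 at 2.2.1.2]
3. cons(s(cons(s(e), s(c))), cons(cons(cons(c, a), s(a)), cons(cons(a, a), g(s(s(g(c, c))), s(g(c, cons(a, a)))))))  →  cons(s(cons(s(e), s(c))), cons(cons(cons(c, a), s(a)), cons(cons(a, a), e)))   [R3 at 2.2.2]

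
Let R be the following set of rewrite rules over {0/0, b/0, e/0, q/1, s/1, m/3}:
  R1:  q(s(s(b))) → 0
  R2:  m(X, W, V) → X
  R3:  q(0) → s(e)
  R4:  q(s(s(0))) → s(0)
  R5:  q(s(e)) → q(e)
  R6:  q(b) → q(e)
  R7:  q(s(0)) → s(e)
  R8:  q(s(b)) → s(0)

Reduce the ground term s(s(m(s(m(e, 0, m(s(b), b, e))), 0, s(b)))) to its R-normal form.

1. s(s(m(s(m(e, 0, m(s(b), b, e))), 0, s(b))))  →  s(s(s(m(e, 0, m(s(b), b, e)))))   [R2 at 1.1]
2. s(s(s(m(e, 0, m(s(b), b, e)))))  →  s(s(s(e)))   [R2 at 1.1.1]

s(s(s(e)))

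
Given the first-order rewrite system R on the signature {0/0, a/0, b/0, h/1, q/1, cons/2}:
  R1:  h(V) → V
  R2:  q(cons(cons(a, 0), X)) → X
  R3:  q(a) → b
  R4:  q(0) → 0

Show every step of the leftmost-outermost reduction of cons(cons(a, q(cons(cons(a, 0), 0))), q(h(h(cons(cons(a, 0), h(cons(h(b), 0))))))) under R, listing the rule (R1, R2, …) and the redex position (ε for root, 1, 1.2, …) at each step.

1. cons(cons(a, q(cons(cons(a, 0), 0))), q(h(h(cons(cons(a, 0), h(cons(h(b), 0)))))))  →  cons(cons(a, 0), q(h(h(cons(cons(a, 0), h(cons(h(b), 0)))))))   [R2 at 1.2]
2. cons(cons(a, 0), q(h(h(cons(cons(a, 0), h(cons(h(b), 0)))))))  →  cons(cons(a, 0), q(h(cons(cons(a, 0), h(cons(h(b), 0))))))   [R1 at 2.1]
3. cons(cons(a, 0), q(h(cons(cons(a, 0), h(cons(h(b), 0))))))  →  cons(cons(a, 0), q(cons(cons(a, 0), h(cons(h(b), 0)))))   [R1 at 2.1]
4. cons(cons(a, 0), q(cons(cons(a, 0), h(cons(h(b), 0)))))  →  cons(cons(a, 0), h(cons(h(b), 0)))   [R2 at 2]
5. cons(cons(a, 0), h(cons(h(b), 0)))  →  cons(cons(a, 0), cons(h(b), 0))   [R1 at 2]
6. cons(cons(a, 0), cons(h(b), 0))  →  cons(cons(a, 0), cons(b, 0))   [R1 at 2.1]

cons(cons(a, 0), cons(b, 0))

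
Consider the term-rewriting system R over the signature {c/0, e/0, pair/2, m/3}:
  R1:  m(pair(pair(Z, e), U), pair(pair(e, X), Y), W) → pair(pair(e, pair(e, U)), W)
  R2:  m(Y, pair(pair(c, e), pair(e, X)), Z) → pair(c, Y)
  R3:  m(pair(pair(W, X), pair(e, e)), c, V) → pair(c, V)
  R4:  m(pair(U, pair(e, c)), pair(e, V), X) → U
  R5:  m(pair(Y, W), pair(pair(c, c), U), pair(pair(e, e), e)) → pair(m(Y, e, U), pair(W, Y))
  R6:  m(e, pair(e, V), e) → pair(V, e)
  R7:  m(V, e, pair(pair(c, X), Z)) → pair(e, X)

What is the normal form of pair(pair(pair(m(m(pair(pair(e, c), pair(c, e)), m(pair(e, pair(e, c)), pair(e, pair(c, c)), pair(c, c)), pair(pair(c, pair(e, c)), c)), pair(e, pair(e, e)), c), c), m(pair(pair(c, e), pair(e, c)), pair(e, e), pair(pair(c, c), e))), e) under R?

pair(pair(pair(e, c), pair(c, e)), e)

1. pair(pair(pair(m(m(pair(pair(e, c), pair(c, e)), m(pair(e, pair(e, c)), pair(e, pair(c, c)), pair(c, c)), pair(pair(c, pair(e, c)), c)), pair(e, pair(e, e)), c), c), m(pair(pair(c, e), pair(e, c)), pair(e, e), pair(pair(c, c), e))), e)  →  pair(pair(pair(m(m(pair(pair(e, c), pair(c, e)), e, pair(pair(c, pair(e, c)), c)), pair(e, pair(e, e)), c), c), m(pair(pair(c, e), pair(e, c)), pair(e, e), pair(pair(c, c), e))), e)   [R4 at 1.1.1.1.2]
2. pair(pair(pair(m(m(pair(pair(e, c), pair(c, e)), e, pair(pair(c, pair(e, c)), c)), pair(e, pair(e, e)), c), c), m(pair(pair(c, e), pair(e, c)), pair(e, e), pair(pair(c, c), e))), e)  →  pair(pair(pair(m(pair(e, pair(e, c)), pair(e, pair(e, e)), c), c), m(pair(pair(c, e), pair(e, c)), pair(e, e), pair(pair(c, c), e))), e)   [R7 at 1.1.1.1]
3. pair(pair(pair(m(pair(e, pair(e, c)), pair(e, pair(e, e)), c), c), m(pair(pair(c, e), pair(e, c)), pair(e, e), pair(pair(c, c), e))), e)  →  pair(pair(pair(e, c), m(pair(pair(c, e), pair(e, c)), pair(e, e), pair(pair(c, c), e))), e)   [R4 at 1.1.1]
4. pair(pair(pair(e, c), m(pair(pair(c, e), pair(e, c)), pair(e, e), pair(pair(c, c), e))), e)  →  pair(pair(pair(e, c), pair(c, e)), e)   [R4 at 1.2]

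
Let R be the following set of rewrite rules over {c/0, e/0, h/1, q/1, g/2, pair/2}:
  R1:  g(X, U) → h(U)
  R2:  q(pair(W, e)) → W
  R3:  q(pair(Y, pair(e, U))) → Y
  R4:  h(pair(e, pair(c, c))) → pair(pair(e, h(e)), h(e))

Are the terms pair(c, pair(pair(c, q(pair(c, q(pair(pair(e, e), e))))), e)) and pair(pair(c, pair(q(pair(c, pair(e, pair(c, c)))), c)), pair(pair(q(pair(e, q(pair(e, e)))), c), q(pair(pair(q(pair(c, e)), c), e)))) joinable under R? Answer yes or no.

Reduce t₁ = pair(c, pair(pair(c, q(pair(c, q(pair(pair(e, e), e))))), e)):
1. pair(c, pair(pair(c, q(pair(c, q(pair(pair(e, e), e))))), e))  →  pair(c, pair(pair(c, q(pair(c, pair(e, e)))), e))   [R2 at 2.1.2.1.2]
2. pair(c, pair(pair(c, q(pair(c, pair(e, e)))), e))  →  pair(c, pair(pair(c, c), e))   [R3 at 2.1.2]

Reduce t₂ = pair(pair(c, pair(q(pair(c, pair(e, pair(c, c)))), c)), pair(pair(q(pair(e, q(pair(e, e)))), c), q(pair(pair(q(pair(c, e)), c), e)))):
1. pair(pair(c, pair(q(pair(c, pair(e, pair(c, c)))), c)), pair(pair(q(pair(e, q(pair(e, e)))), c), q(pair(pair(q(pair(c, e)), c), e))))  →  pair(pair(c, pair(c, c)), pair(pair(q(pair(e, q(pair(e, e)))), c), q(pair(pair(q(pair(c, e)), c), e))))   [R3 at 1.2.1]
2. pair(pair(c, pair(c, c)), pair(pair(q(pair(e, q(pair(e, e)))), c), q(pair(pair(q(pair(c, e)), c), e))))  →  pair(pair(c, pair(c, c)), pair(pair(q(pair(e, e)), c), q(pair(pair(q(pair(c, e)), c), e))))   [R2 at 2.1.1.1.2]
3. pair(pair(c, pair(c, c)), pair(pair(q(pair(e, e)), c), q(pair(pair(q(pair(c, e)), c), e))))  →  pair(pair(c, pair(c, c)), pair(pair(e, c), q(pair(pair(q(pair(c, e)), c), e))))   [R2 at 2.1.1]
4. pair(pair(c, pair(c, c)), pair(pair(e, c), q(pair(pair(q(pair(c, e)), c), e))))  →  pair(pair(c, pair(c, c)), pair(pair(e, c), pair(q(pair(c, e)), c)))   [R2 at 2.2]
5. pair(pair(c, pair(c, c)), pair(pair(e, c), pair(q(pair(c, e)), c)))  →  pair(pair(c, pair(c, c)), pair(pair(e, c), pair(c, c)))   [R2 at 2.2.1]

no — NF(t₁) = pair(c, pair(pair(c, c), e)), NF(t₂) = pair(pair(c, pair(c, c)), pair(pair(e, c), pair(c, c)))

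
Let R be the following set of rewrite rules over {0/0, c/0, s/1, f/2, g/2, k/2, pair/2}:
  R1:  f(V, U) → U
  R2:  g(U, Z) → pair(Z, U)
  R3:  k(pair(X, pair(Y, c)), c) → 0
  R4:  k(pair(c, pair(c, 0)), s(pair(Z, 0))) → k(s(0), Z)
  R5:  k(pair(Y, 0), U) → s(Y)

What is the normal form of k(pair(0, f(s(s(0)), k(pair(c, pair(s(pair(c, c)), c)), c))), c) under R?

1. k(pair(0, f(s(s(0)), k(pair(c, pair(s(pair(c, c)), c)), c))), c)  →  k(pair(0, k(pair(c, pair(s(pair(c, c)), c)), c)), c)   [R1 at 1.2]
2. k(pair(0, k(pair(c, pair(s(pair(c, c)), c)), c)), c)  →  k(pair(0, 0), c)   [R3 at 1.2]
3. k(pair(0, 0), c)  →  s(0)   [R5 at ε]

s(0)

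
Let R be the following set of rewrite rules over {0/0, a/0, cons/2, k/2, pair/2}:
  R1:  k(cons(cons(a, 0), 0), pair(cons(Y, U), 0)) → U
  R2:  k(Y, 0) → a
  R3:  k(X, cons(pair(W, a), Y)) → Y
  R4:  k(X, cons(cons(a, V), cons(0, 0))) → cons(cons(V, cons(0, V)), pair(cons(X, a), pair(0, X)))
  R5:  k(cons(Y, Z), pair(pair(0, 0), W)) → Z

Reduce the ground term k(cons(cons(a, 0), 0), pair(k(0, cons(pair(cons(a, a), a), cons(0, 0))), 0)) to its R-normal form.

0

1. k(cons(cons(a, 0), 0), pair(k(0, cons(pair(cons(a, a), a), cons(0, 0))), 0))  →  k(cons(cons(a, 0), 0), pair(cons(0, 0), 0))   [R3 at 2.1]
2. k(cons(cons(a, 0), 0), pair(cons(0, 0), 0))  →  0   [R1 at ε]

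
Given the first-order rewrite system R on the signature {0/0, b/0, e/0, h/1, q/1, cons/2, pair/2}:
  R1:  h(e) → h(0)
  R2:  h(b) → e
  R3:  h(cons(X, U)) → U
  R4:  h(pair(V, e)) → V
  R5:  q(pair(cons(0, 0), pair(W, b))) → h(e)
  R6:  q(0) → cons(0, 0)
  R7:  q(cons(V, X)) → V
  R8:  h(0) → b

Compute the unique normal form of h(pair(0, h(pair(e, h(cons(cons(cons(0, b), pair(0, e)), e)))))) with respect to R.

0

1. h(pair(0, h(pair(e, h(cons(cons(cons(0, b), pair(0, e)), e))))))  →  h(pair(0, h(pair(e, e))))   [R3 at 1.2.1.2]
2. h(pair(0, h(pair(e, e))))  →  h(pair(0, e))   [R4 at 1.2]
3. h(pair(0, e))  →  0   [R4 at ε]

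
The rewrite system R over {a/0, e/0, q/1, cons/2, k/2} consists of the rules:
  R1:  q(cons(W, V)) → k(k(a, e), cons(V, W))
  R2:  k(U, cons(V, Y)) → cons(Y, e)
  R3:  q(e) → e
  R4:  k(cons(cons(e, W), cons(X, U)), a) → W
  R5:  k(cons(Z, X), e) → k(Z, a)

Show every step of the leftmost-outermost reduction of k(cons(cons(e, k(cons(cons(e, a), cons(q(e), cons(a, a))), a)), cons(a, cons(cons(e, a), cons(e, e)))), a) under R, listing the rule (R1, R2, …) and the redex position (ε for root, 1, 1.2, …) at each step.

1. k(cons(cons(e, k(cons(cons(e, a), cons(q(e), cons(a, a))), a)), cons(a, cons(cons(e, a), cons(e, e)))), a)  →  k(cons(cons(e, a), cons(q(e), cons(a, a))), a)   [R4 at ε]
2. k(cons(cons(e, a), cons(q(e), cons(a, a))), a)  →  a   [R4 at ε]

a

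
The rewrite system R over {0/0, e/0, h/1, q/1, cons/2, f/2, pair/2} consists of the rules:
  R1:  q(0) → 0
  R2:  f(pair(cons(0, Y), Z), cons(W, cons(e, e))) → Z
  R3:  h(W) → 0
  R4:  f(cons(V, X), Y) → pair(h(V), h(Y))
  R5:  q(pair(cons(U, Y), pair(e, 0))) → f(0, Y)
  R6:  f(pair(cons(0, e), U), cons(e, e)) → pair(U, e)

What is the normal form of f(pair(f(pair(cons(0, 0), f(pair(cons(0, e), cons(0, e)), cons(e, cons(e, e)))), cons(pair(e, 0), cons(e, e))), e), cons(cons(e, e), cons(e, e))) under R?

1. f(pair(f(pair(cons(0, 0), f(pair(cons(0, e), cons(0, e)), cons(e, cons(e, e)))), cons(pair(e, 0), cons(e, e))), e), cons(cons(e, e), cons(e, e)))  →  f(pair(f(pair(cons(0, e), cons(0, e)), cons(e, cons(e, e))), e), cons(cons(e, e), cons(e, e)))   [R2 at 1.1]
2. f(pair(f(pair(cons(0, e), cons(0, e)), cons(e, cons(e, e))), e), cons(cons(e, e), cons(e, e)))  →  f(pair(cons(0, e), e), cons(cons(e, e), cons(e, e)))   [R2 at 1.1]
3. f(pair(cons(0, e), e), cons(cons(e, e), cons(e, e)))  →  e   [R2 at ε]

e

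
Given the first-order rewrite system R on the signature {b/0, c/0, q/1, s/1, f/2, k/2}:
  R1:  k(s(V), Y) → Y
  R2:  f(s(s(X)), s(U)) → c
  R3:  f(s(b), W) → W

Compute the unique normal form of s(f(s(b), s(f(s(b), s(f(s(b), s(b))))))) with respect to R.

1. s(f(s(b), s(f(s(b), s(f(s(b), s(b)))))))  →  s(s(f(s(b), s(f(s(b), s(b))))))   [R3 at 1]
2. s(s(f(s(b), s(f(s(b), s(b))))))  →  s(s(s(f(s(b), s(b)))))   [R3 at 1.1]
3. s(s(s(f(s(b), s(b)))))  →  s(s(s(s(b))))   [R3 at 1.1.1]

s(s(s(s(b))))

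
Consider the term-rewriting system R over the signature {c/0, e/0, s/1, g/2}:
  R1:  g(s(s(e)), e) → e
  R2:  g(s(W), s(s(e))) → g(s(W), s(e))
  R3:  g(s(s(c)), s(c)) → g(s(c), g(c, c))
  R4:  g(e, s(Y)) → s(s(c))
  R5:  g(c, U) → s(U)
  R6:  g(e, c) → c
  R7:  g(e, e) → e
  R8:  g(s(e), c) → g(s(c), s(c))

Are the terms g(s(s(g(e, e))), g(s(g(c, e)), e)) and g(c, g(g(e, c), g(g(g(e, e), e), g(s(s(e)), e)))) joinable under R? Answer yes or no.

no — NF(t₁) = e, NF(t₂) = s(s(e))

Reduce t₁ = g(s(s(g(e, e))), g(s(g(c, e)), e)):
1. g(s(s(g(e, e))), g(s(g(c, e)), e))  →  g(s(s(e)), g(s(g(c, e)), e))   [R7 at 1.1.1]
2. g(s(s(e)), g(s(g(c, e)), e))  →  g(s(s(e)), g(s(s(e)), e))   [R5 at 2.1.1]
3. g(s(s(e)), g(s(s(e)), e))  →  g(s(s(e)), e)   [R1 at 2]
4. g(s(s(e)), e)  →  e   [R1 at ε]

Reduce t₂ = g(c, g(g(e, c), g(g(g(e, e), e), g(s(s(e)), e)))):
1. g(c, g(g(e, c), g(g(g(e, e), e), g(s(s(e)), e))))  →  s(g(g(e, c), g(g(g(e, e), e), g(s(s(e)), e))))   [R5 at ε]
2. s(g(g(e, c), g(g(g(e, e), e), g(s(s(e)), e))))  →  s(g(c, g(g(g(e, e), e), g(s(s(e)), e))))   [R6 at 1.1]
3. s(g(c, g(g(g(e, e), e), g(s(s(e)), e))))  →  s(s(g(g(g(e, e), e), g(s(s(e)), e))))   [R5 at 1]
4. s(s(g(g(g(e, e), e), g(s(s(e)), e))))  →  s(s(g(g(e, e), g(s(s(e)), e))))   [R7 at 1.1.1.1]
5. s(s(g(g(e, e), g(s(s(e)), e))))  →  s(s(g(e, g(s(s(e)), e))))   [R7 at 1.1.1]
6. s(s(g(e, g(s(s(e)), e))))  →  s(s(g(e, e)))   [R1 at 1.1.2]
7. s(s(g(e, e)))  →  s(s(e))   [R7 at 1.1]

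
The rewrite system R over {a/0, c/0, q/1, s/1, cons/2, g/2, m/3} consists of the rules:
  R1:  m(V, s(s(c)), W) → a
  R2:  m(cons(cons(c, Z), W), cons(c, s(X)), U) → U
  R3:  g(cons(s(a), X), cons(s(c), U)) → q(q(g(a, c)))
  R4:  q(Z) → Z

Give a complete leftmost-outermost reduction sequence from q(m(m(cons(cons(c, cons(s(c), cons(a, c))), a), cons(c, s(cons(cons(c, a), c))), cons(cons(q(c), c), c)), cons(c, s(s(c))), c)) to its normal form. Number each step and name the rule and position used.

1. q(m(m(cons(cons(c, cons(s(c), cons(a, c))), a), cons(c, s(cons(cons(c, a), c))), cons(cons(q(c), c), c)), cons(c, s(s(c))), c))  →  m(m(cons(cons(c, cons(s(c), cons(a, c))), a), cons(c, s(cons(cons(c, a), c))), cons(cons(q(c), c), c)), cons(c, s(s(c))), c)   [R4 at ε]
2. m(m(cons(cons(c, cons(s(c), cons(a, c))), a), cons(c, s(cons(cons(c, a), c))), cons(cons(q(c), c), c)), cons(c, s(s(c))), c)  →  m(cons(cons(q(c), c), c), cons(c, s(s(c))), c)   [R2 at 1]
3. m(cons(cons(q(c), c), c), cons(c, s(s(c))), c)  →  m(cons(cons(c, c), c), cons(c, s(s(c))), c)   [R4 at 1.1.1]
4. m(cons(cons(c, c), c), cons(c, s(s(c))), c)  →  c   [R2 at ε]

c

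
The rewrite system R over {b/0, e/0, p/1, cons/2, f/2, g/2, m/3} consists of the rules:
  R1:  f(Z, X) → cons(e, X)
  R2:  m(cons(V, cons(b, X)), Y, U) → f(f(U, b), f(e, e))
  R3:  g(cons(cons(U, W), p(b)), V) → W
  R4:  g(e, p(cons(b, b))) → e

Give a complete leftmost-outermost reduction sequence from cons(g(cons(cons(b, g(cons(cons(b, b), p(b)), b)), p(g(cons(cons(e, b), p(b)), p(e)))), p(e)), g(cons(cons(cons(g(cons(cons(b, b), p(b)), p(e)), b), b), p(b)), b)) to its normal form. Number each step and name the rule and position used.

1. cons(g(cons(cons(b, g(cons(cons(b, b), p(b)), b)), p(g(cons(cons(e, b), p(b)), p(e)))), p(e)), g(cons(cons(cons(g(cons(cons(b, b), p(b)), p(e)), b), b), p(b)), b))  →  cons(g(cons(cons(b, b), p(g(cons(cons(e, b), p(b)), p(e)))), p(e)), g(cons(cons(cons(g(cons(cons(b, b), p(b)), p(e)), b), b), p(b)), b))   [R3 at 1.1.1.2]
2. cons(g(cons(cons(b, b), p(g(cons(cons(e, b), p(b)), p(e)))), p(e)), g(cons(cons(cons(g(cons(cons(b, b), p(b)), p(e)), b), b), p(b)), b))  →  cons(g(cons(cons(b, b), p(b)), p(e)), g(cons(cons(cons(g(cons(cons(b, b), p(b)), p(e)), b), b), p(b)), b))   [R3 at 1.1.2.1]
3. cons(g(cons(cons(b, b), p(b)), p(e)), g(cons(cons(cons(g(cons(cons(b, b), p(b)), p(e)), b), b), p(b)), b))  →  cons(b, g(cons(cons(cons(g(cons(cons(b, b), p(b)), p(e)), b), b), p(b)), b))   [R3 at 1]
4. cons(b, g(cons(cons(cons(g(cons(cons(b, b), p(b)), p(e)), b), b), p(b)), b))  →  cons(b, b)   [R3 at 2]

cons(b, b)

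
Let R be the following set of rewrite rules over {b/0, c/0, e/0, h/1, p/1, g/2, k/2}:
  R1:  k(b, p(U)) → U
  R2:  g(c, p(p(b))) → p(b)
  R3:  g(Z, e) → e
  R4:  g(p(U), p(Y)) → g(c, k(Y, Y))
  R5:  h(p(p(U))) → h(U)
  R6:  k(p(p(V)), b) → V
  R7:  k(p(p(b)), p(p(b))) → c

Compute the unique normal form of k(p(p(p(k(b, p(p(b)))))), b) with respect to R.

p(p(b))

1. k(p(p(p(k(b, p(p(b)))))), b)  →  p(k(b, p(p(b))))   [R6 at ε]
2. p(k(b, p(p(b))))  →  p(p(b))   [R1 at 1]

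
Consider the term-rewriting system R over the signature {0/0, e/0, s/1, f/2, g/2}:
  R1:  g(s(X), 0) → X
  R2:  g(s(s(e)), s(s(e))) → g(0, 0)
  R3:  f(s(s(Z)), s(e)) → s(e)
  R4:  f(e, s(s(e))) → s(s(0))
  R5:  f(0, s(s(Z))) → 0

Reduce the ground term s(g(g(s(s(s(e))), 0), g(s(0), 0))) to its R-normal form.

s(s(e))

1. s(g(g(s(s(s(e))), 0), g(s(0), 0)))  →  s(g(s(s(e)), g(s(0), 0)))   [R1 at 1.1]
2. s(g(s(s(e)), g(s(0), 0)))  →  s(g(s(s(e)), 0))   [R1 at 1.2]
3. s(g(s(s(e)), 0))  →  s(s(e))   [R1 at 1]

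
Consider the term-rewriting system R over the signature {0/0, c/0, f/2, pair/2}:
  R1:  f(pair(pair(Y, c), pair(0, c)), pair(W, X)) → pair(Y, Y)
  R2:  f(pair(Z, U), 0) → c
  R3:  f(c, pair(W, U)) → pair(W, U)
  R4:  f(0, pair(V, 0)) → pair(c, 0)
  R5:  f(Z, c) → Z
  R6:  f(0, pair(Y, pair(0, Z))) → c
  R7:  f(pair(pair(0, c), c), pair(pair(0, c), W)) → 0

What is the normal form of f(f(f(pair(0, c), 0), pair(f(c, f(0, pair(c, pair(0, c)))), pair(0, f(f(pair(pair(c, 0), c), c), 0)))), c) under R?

1. f(f(f(pair(0, c), 0), pair(f(c, f(0, pair(c, pair(0, c)))), pair(0, f(f(pair(pair(c, 0), c), c), 0)))), c)  →  f(f(pair(0, c), 0), pair(f(c, f(0, pair(c, pair(0, c)))), pair(0, f(f(pair(pair(c, 0), c), c), 0))))   [R5 at ε]
2. f(f(pair(0, c), 0), pair(f(c, f(0, pair(c, pair(0, c)))), pair(0, f(f(pair(pair(c, 0), c), c), 0))))  →  f(c, pair(f(c, f(0, pair(c, pair(0, c)))), pair(0, f(f(pair(pair(c, 0), c), c), 0))))   [R2 at 1]
3. f(c, pair(f(c, f(0, pair(c, pair(0, c)))), pair(0, f(f(pair(pair(c, 0), c), c), 0))))  →  pair(f(c, f(0, pair(c, pair(0, c)))), pair(0, f(f(pair(pair(c, 0), c), c), 0)))   [R3 at ε]
4. pair(f(c, f(0, pair(c, pair(0, c)))), pair(0, f(f(pair(pair(c, 0), c), c), 0)))  →  pair(f(c, c), pair(0, f(f(pair(pair(c, 0), c), c), 0)))   [R6 at 1.2]
5. pair(f(c, c), pair(0, f(f(pair(pair(c, 0), c), c), 0)))  →  pair(c, pair(0, f(f(pair(pair(c, 0), c), c), 0)))   [R5 at 1]
6. pair(c, pair(0, f(f(pair(pair(c, 0), c), c), 0)))  →  pair(c, pair(0, f(pair(pair(c, 0), c), 0)))   [R5 at 2.2.1]
7. pair(c, pair(0, f(pair(pair(c, 0), c), 0)))  →  pair(c, pair(0, c))   [R2 at 2.2]

pair(c, pair(0, c))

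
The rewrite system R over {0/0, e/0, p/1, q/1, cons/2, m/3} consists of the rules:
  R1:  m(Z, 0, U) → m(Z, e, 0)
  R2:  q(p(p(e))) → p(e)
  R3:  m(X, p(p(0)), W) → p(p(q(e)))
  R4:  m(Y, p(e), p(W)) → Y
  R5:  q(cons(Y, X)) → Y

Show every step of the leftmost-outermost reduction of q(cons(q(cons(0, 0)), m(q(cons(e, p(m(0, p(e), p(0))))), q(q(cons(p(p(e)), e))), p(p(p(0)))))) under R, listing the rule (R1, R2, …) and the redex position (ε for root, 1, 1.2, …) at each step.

0

1. q(cons(q(cons(0, 0)), m(q(cons(e, p(m(0, p(e), p(0))))), q(q(cons(p(p(e)), e))), p(p(p(0))))))  →  q(cons(0, 0))   [R5 at ε]
2. q(cons(0, 0))  →  0   [R5 at ε]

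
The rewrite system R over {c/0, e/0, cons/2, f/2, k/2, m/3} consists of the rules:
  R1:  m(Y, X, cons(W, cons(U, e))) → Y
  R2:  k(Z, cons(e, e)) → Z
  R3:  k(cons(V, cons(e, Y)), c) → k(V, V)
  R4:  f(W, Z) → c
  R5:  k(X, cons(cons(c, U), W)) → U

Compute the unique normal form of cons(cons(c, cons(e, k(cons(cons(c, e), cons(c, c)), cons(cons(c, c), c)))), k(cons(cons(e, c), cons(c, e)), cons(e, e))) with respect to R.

1. cons(cons(c, cons(e, k(cons(cons(c, e), cons(c, c)), cons(cons(c, c), c)))), k(cons(cons(e, c), cons(c, e)), cons(e, e)))  →  cons(cons(c, cons(e, c)), k(cons(cons(e, c), cons(c, e)), cons(e, e)))   [R5 at 1.2.2]
2. cons(cons(c, cons(e, c)), k(cons(cons(e, c), cons(c, e)), cons(e, e)))  →  cons(cons(c, cons(e, c)), cons(cons(e, c), cons(c, e)))   [R2 at 2]

cons(cons(c, cons(e, c)), cons(cons(e, c), cons(c, e)))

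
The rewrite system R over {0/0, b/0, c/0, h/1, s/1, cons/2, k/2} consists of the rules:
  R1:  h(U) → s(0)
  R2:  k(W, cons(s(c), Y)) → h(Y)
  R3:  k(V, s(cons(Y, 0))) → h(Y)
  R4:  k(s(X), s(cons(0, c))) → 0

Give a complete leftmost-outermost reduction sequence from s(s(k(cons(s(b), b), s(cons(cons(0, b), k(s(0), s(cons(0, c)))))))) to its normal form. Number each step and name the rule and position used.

s(s(s(0)))

1. s(s(k(cons(s(b), b), s(cons(cons(0, b), k(s(0), s(cons(0, c))))))))  →  s(s(k(cons(s(b), b), s(cons(cons(0, b), 0)))))   [R4 at 1.1.2.1.2]
2. s(s(k(cons(s(b), b), s(cons(cons(0, b), 0)))))  →  s(s(h(cons(0, b))))   [R3 at 1.1]
3. s(s(h(cons(0, b))))  →  s(s(s(0)))   [R1 at 1.1]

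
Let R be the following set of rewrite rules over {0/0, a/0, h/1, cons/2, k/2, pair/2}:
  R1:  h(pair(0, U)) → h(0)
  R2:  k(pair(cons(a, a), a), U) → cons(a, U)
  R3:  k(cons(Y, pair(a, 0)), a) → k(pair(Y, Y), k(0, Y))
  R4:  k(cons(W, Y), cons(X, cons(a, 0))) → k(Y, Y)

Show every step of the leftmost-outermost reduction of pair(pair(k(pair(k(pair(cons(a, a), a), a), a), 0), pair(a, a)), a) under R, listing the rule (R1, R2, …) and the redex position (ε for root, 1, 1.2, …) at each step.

pair(pair(cons(a, 0), pair(a, a)), a)

1. pair(pair(k(pair(k(pair(cons(a, a), a), a), a), 0), pair(a, a)), a)  →  pair(pair(k(pair(cons(a, a), a), 0), pair(a, a)), a)   [R2 at 1.1.1.1]
2. pair(pair(k(pair(cons(a, a), a), 0), pair(a, a)), a)  →  pair(pair(cons(a, 0), pair(a, a)), a)   [R2 at 1.1]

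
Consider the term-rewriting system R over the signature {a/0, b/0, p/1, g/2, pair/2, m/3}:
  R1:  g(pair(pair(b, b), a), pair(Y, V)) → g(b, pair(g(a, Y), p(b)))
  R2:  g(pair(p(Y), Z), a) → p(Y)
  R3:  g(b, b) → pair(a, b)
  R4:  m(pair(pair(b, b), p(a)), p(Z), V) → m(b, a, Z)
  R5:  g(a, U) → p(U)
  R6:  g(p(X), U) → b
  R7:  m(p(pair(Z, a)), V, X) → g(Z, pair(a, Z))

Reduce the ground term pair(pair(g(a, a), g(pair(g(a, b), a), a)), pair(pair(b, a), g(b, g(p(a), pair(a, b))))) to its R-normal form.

pair(pair(p(a), p(b)), pair(pair(b, a), pair(a, b)))

1. pair(pair(g(a, a), g(pair(g(a, b), a), a)), pair(pair(b, a), g(b, g(p(a), pair(a, b)))))  →  pair(pair(p(a), g(pair(g(a, b), a), a)), pair(pair(b, a), g(b, g(p(a), pair(a, b)))))   [R5 at 1.1]
2. pair(pair(p(a), g(pair(g(a, b), a), a)), pair(pair(b, a), g(b, g(p(a), pair(a, b)))))  →  pair(pair(p(a), g(pair(p(b), a), a)), pair(pair(b, a), g(b, g(p(a), pair(a, b)))))   [R5 at 1.2.1.1]
3. pair(pair(p(a), g(pair(p(b), a), a)), pair(pair(b, a), g(b, g(p(a), pair(a, b)))))  →  pair(pair(p(a), p(b)), pair(pair(b, a), g(b, g(p(a), pair(a, b)))))   [R2 at 1.2]
4. pair(pair(p(a), p(b)), pair(pair(b, a), g(b, g(p(a), pair(a, b)))))  →  pair(pair(p(a), p(b)), pair(pair(b, a), g(b, b)))   [R6 at 2.2.2]
5. pair(pair(p(a), p(b)), pair(pair(b, a), g(b, b)))  →  pair(pair(p(a), p(b)), pair(pair(b, a), pair(a, b)))   [R3 at 2.2]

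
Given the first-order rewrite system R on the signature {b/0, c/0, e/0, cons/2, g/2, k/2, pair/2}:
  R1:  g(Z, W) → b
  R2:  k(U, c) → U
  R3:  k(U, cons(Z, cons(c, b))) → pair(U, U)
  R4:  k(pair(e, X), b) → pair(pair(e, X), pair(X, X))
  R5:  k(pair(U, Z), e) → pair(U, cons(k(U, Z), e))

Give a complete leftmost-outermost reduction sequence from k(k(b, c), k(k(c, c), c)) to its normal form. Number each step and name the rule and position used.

1. k(k(b, c), k(k(c, c), c))  →  k(b, k(k(c, c), c))   [R2 at 1]
2. k(b, k(k(c, c), c))  →  k(b, k(c, c))   [R2 at 2]
3. k(b, k(c, c))  →  k(b, c)   [R2 at 2]
4. k(b, c)  →  b   [R2 at ε]

b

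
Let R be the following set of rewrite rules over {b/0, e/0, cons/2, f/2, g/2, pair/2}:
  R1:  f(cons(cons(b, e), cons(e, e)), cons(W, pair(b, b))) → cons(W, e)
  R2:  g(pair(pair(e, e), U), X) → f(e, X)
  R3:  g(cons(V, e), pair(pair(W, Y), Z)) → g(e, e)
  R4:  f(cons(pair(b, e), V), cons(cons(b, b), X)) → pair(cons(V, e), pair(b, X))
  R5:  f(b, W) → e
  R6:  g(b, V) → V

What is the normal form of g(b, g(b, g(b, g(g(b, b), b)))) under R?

1. g(b, g(b, g(b, g(g(b, b), b))))  →  g(b, g(b, g(g(b, b), b)))   [R6 at ε]
2. g(b, g(b, g(g(b, b), b)))  →  g(b, g(g(b, b), b))   [R6 at ε]
3. g(b, g(g(b, b), b))  →  g(g(b, b), b)   [R6 at ε]
4. g(g(b, b), b)  →  g(b, b)   [R6 at 1]
5. g(b, b)  →  b   [R6 at ε]

b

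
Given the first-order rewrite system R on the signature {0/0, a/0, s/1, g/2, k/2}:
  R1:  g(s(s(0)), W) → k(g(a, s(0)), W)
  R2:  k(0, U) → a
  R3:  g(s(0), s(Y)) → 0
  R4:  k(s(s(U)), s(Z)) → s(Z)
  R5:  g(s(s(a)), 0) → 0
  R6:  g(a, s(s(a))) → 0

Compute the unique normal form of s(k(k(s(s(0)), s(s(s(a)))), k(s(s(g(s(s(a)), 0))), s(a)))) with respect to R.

1. s(k(k(s(s(0)), s(s(s(a)))), k(s(s(g(s(s(a)), 0))), s(a))))  →  s(k(s(s(s(a))), k(s(s(g(s(s(a)), 0))), s(a))))   [R4 at 1.1]
2. s(k(s(s(s(a))), k(s(s(g(s(s(a)), 0))), s(a))))  →  s(k(s(s(s(a))), s(a)))   [R4 at 1.2]
3. s(k(s(s(s(a))), s(a)))  →  s(s(a))   [R4 at 1]

s(s(a))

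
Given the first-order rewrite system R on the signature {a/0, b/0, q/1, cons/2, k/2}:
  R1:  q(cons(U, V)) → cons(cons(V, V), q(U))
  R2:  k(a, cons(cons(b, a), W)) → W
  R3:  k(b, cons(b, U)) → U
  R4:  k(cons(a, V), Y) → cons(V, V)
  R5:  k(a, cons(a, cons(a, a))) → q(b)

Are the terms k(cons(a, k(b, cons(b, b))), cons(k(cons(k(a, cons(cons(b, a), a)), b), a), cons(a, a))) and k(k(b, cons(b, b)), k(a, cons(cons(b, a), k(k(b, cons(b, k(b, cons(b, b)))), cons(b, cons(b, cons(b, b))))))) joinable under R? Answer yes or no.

Reduce t₁ = k(cons(a, k(b, cons(b, b))), cons(k(cons(k(a, cons(cons(b, a), a)), b), a), cons(a, a))):
1. k(cons(a, k(b, cons(b, b))), cons(k(cons(k(a, cons(cons(b, a), a)), b), a), cons(a, a)))  →  cons(k(b, cons(b, b)), k(b, cons(b, b)))   [R4 at ε]
2. cons(k(b, cons(b, b)), k(b, cons(b, b)))  →  cons(b, k(b, cons(b, b)))   [R3 at 1]
3. cons(b, k(b, cons(b, b)))  →  cons(b, b)   [R3 at 2]

Reduce t₂ = k(k(b, cons(b, b)), k(a, cons(cons(b, a), k(k(b, cons(b, k(b, cons(b, b)))), cons(b, cons(b, cons(b, b))))))):
1. k(k(b, cons(b, b)), k(a, cons(cons(b, a), k(k(b, cons(b, k(b, cons(b, b)))), cons(b, cons(b, cons(b, b)))))))  →  k(b, k(a, cons(cons(b, a), k(k(b, cons(b, k(b, cons(b, b)))), cons(b, cons(b, cons(b, b)))))))   [R3 at 1]
2. k(b, k(a, cons(cons(b, a), k(k(b, cons(b, k(b, cons(b, b)))), cons(b, cons(b, cons(b, b)))))))  →  k(b, k(k(b, cons(b, k(b, cons(b, b)))), cons(b, cons(b, cons(b, b)))))   [R2 at 2]
3. k(b, k(k(b, cons(b, k(b, cons(b, b)))), cons(b, cons(b, cons(b, b)))))  →  k(b, k(k(b, cons(b, b)), cons(b, cons(b, cons(b, b)))))   [R3 at 2.1]
4. k(b, k(k(b, cons(b, b)), cons(b, cons(b, cons(b, b)))))  →  k(b, k(b, cons(b, cons(b, cons(b, b)))))   [R3 at 2.1]
5. k(b, k(b, cons(b, cons(b, cons(b, b)))))  →  k(b, cons(b, cons(b, b)))   [R3 at 2]
6. k(b, cons(b, cons(b, b)))  →  cons(b, b)   [R3 at ε]

yes — NF(t₁) = cons(b, b), NF(t₂) = cons(b, b)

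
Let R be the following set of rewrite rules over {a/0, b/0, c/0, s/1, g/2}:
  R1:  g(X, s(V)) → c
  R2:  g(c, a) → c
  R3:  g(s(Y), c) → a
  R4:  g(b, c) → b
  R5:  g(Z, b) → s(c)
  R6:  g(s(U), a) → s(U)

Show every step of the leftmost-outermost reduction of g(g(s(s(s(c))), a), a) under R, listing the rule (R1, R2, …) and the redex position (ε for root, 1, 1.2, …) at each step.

s(s(s(c)))

1. g(g(s(s(s(c))), a), a)  →  g(s(s(s(c))), a)   [R6 at 1]
2. g(s(s(s(c))), a)  →  s(s(s(c)))   [R6 at ε]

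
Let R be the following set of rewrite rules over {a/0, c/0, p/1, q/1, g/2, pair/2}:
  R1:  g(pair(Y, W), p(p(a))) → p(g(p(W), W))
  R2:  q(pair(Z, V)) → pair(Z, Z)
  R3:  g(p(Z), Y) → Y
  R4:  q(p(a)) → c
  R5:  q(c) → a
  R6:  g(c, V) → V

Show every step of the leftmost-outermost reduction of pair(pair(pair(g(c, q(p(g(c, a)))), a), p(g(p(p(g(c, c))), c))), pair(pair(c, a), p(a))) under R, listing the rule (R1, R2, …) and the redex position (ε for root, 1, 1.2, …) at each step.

1. pair(pair(pair(g(c, q(p(g(c, a)))), a), p(g(p(p(g(c, c))), c))), pair(pair(c, a), p(a)))  →  pair(pair(pair(q(p(g(c, a))), a), p(g(p(p(g(c, c))), c))), pair(pair(c, a), p(a)))   [R6 at 1.1.1]
2. pair(pair(pair(q(p(g(c, a))), a), p(g(p(p(g(c, c))), c))), pair(pair(c, a), p(a)))  →  pair(pair(pair(q(p(a)), a), p(g(p(p(g(c, c))), c))), pair(pair(c, a), p(a)))   [R6 at 1.1.1.1.1]
3. pair(pair(pair(q(p(a)), a), p(g(p(p(g(c, c))), c))), pair(pair(c, a), p(a)))  →  pair(pair(pair(c, a), p(g(p(p(g(c, c))), c))), pair(pair(c, a), p(a)))   [R4 at 1.1.1]
4. pair(pair(pair(c, a), p(g(p(p(g(c, c))), c))), pair(pair(c, a), p(a)))  →  pair(pair(pair(c, a), p(c)), pair(pair(c, a), p(a)))   [R3 at 1.2.1]

pair(pair(pair(c, a), p(c)), pair(pair(c, a), p(a)))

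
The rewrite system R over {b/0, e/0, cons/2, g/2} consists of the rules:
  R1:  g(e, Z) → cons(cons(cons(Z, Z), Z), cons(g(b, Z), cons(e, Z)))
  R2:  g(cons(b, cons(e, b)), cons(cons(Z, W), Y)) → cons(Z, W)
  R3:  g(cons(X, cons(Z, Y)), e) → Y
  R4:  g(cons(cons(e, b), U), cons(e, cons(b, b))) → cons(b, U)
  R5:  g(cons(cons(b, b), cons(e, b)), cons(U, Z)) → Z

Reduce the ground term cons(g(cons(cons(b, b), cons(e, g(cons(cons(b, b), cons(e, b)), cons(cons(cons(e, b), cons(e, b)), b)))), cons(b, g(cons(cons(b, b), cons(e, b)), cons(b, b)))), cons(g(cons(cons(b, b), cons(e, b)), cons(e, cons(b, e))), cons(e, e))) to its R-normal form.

1. cons(g(cons(cons(b, b), cons(e, g(cons(cons(b, b), cons(e, b)), cons(cons(cons(e, b), cons(e, b)), b)))), cons(b, g(cons(cons(b, b), cons(e, b)), cons(b, b)))), cons(g(cons(cons(b, b), cons(e, b)), cons(e, cons(b, e))), cons(e, e)))  →  cons(g(cons(cons(b, b), cons(e, b)), cons(b, g(cons(cons(b, b), cons(e, b)), cons(b, b)))), cons(g(cons(cons(b, b), cons(e, b)), cons(e, cons(b, e))), cons(e, e)))   [R5 at 1.1.2.2]
2. cons(g(cons(cons(b, b), cons(e, b)), cons(b, g(cons(cons(b, b), cons(e, b)), cons(b, b)))), cons(g(cons(cons(b, b), cons(e, b)), cons(e, cons(b, e))), cons(e, e)))  →  cons(g(cons(cons(b, b), cons(e, b)), cons(b, b)), cons(g(cons(cons(b, b), cons(e, b)), cons(e, cons(b, e))), cons(e, e)))   [R5 at 1]
3. cons(g(cons(cons(b, b), cons(e, b)), cons(b, b)), cons(g(cons(cons(b, b), cons(e, b)), cons(e, cons(b, e))), cons(e, e)))  →  cons(b, cons(g(cons(cons(b, b), cons(e, b)), cons(e, cons(b, e))), cons(e, e)))   [R5 at 1]
4. cons(b, cons(g(cons(cons(b, b), cons(e, b)), cons(e, cons(b, e))), cons(e, e)))  →  cons(b, cons(cons(b, e), cons(e, e)))   [R5 at 2.1]

cons(b, cons(cons(b, e), cons(e, e)))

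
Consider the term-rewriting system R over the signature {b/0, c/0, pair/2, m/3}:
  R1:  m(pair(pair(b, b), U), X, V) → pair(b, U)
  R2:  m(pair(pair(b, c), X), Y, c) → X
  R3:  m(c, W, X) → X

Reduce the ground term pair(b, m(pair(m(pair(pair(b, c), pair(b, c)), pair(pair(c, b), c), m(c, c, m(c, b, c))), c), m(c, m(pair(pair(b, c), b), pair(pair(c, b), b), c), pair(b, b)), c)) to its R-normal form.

1. pair(b, m(pair(m(pair(pair(b, c), pair(b, c)), pair(pair(c, b), c), m(c, c, m(c, b, c))), c), m(c, m(pair(pair(b, c), b), pair(pair(c, b), b), c), pair(b, b)), c))  →  pair(b, m(pair(m(pair(pair(b, c), pair(b, c)), pair(pair(c, b), c), m(c, b, c)), c), m(c, m(pair(pair(b, c), b), pair(pair(c, b), b), c), pair(b, b)), c))   [R3 at 2.1.1.3]
2. pair(b, m(pair(m(pair(pair(b, c), pair(b, c)), pair(pair(c, b), c), m(c, b, c)), c), m(c, m(pair(pair(b, c), b), pair(pair(c, b), b), c), pair(b, b)), c))  →  pair(b, m(pair(m(pair(pair(b, c), pair(b, c)), pair(pair(c, b), c), c), c), m(c, m(pair(pair(b, c), b), pair(pair(c, b), b), c), pair(b, b)), c))   [R3 at 2.1.1.3]
3. pair(b, m(pair(m(pair(pair(b, c), pair(b, c)), pair(pair(c, b), c), c), c), m(c, m(pair(pair(b, c), b), pair(pair(c, b), b), c), pair(b, b)), c))  →  pair(b, m(pair(pair(b, c), c), m(c, m(pair(pair(b, c), b), pair(pair(c, b), b), c), pair(b, b)), c))   [R2 at 2.1.1]
4. pair(b, m(pair(pair(b, c), c), m(c, m(pair(pair(b, c), b), pair(pair(c, b), b), c), pair(b, b)), c))  →  pair(b, c)   [R2 at 2]

pair(b, c)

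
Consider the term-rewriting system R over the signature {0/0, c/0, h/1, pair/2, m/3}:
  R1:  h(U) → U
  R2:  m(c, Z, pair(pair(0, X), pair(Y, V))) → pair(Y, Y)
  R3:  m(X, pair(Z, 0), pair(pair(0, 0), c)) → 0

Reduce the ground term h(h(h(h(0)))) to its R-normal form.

1. h(h(h(h(0))))  →  h(h(h(0)))   [R1 at ε]
2. h(h(h(0)))  →  h(h(0))   [R1 at ε]
3. h(h(0))  →  h(0)   [R1 at ε]
4. h(0)  →  0   [R1 at ε]

0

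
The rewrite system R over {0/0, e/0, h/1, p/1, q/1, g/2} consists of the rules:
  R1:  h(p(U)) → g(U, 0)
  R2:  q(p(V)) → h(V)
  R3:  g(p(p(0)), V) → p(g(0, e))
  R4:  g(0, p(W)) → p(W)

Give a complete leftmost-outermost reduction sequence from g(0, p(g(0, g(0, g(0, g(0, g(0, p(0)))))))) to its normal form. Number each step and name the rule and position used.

p(p(0))

1. g(0, p(g(0, g(0, g(0, g(0, g(0, p(0))))))))  →  p(g(0, g(0, g(0, g(0, g(0, p(0)))))))   [R4 at ε]
2. p(g(0, g(0, g(0, g(0, g(0, p(0)))))))  →  p(g(0, g(0, g(0, g(0, p(0))))))   [R4 at 1.2.2.2.2]
3. p(g(0, g(0, g(0, g(0, p(0))))))  →  p(g(0, g(0, g(0, p(0)))))   [R4 at 1.2.2.2]
4. p(g(0, g(0, g(0, p(0)))))  →  p(g(0, g(0, p(0))))   [R4 at 1.2.2]
5. p(g(0, g(0, p(0))))  →  p(g(0, p(0)))   [R4 at 1.2]
6. p(g(0, p(0)))  →  p(p(0))   [R4 at 1]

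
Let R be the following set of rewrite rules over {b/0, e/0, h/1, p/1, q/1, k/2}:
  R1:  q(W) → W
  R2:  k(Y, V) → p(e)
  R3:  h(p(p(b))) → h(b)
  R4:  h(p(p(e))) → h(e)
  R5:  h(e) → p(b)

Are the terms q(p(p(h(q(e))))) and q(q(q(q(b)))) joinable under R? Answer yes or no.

no — NF(t₁) = p(p(p(b))), NF(t₂) = b

Reduce t₁ = q(p(p(h(q(e))))):
1. q(p(p(h(q(e)))))  →  p(p(h(q(e))))   [R1 at ε]
2. p(p(h(q(e))))  →  p(p(h(e)))   [R1 at 1.1.1]
3. p(p(h(e)))  →  p(p(p(b)))   [R5 at 1.1]

Reduce t₂ = q(q(q(q(b)))):
1. q(q(q(q(b))))  →  q(q(q(b)))   [R1 at ε]
2. q(q(q(b)))  →  q(q(b))   [R1 at ε]
3. q(q(b))  →  q(b)   [R1 at ε]
4. q(b)  →  b   [R1 at ε]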